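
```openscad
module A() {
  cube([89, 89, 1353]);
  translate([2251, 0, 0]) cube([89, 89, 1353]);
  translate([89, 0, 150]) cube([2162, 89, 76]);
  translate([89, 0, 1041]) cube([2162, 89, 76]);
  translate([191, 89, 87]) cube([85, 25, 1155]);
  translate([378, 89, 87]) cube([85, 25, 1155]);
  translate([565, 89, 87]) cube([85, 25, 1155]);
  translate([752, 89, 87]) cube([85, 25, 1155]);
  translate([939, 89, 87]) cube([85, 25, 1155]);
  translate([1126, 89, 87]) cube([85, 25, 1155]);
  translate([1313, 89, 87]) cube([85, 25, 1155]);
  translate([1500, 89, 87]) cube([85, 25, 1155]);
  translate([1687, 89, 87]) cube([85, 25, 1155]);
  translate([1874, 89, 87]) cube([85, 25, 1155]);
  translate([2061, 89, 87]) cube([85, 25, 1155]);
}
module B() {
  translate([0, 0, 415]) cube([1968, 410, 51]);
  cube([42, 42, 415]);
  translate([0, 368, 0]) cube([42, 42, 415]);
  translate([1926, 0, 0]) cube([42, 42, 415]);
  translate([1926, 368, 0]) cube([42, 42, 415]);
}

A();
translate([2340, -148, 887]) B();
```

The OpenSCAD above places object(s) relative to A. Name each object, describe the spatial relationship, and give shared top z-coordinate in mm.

Both tops at z = 1353 mm.

A is a fence section. B is a bench. The bench is beside the fence section with their tops flush at z = 1353. The shared top z-coordinate is 1353 mm.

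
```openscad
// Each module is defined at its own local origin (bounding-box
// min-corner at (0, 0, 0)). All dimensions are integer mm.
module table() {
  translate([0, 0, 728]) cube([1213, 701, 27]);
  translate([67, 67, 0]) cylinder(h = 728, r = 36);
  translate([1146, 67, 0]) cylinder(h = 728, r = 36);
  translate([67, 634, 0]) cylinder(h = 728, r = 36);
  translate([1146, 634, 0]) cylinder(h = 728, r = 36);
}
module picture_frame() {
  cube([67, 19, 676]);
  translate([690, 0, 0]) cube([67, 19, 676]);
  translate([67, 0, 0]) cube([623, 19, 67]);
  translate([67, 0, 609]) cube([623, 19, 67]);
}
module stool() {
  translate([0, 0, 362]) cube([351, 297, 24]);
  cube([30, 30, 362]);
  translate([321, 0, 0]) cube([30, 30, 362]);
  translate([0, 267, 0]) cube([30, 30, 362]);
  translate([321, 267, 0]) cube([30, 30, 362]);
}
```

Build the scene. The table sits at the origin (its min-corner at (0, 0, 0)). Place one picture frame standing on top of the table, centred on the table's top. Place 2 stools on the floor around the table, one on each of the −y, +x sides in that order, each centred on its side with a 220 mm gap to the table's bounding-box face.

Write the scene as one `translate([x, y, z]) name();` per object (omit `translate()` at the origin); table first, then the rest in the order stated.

table();
translate([228, 341, 755]) picture_frame();
translate([431, -517, 0]) stool();
translate([1433, 202, 0]) stool();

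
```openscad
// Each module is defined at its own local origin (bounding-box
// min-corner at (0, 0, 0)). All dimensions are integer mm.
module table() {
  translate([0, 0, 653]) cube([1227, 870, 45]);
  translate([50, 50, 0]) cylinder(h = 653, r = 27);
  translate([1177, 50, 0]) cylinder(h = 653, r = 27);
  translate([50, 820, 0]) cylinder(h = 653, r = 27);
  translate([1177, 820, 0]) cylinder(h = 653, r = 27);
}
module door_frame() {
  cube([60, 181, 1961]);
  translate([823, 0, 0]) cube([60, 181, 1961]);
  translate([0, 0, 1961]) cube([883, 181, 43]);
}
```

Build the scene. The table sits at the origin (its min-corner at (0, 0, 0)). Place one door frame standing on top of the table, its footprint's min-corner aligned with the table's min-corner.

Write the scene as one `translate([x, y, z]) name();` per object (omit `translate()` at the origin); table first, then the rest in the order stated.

table();
translate([0, 0, 698]) door_frame();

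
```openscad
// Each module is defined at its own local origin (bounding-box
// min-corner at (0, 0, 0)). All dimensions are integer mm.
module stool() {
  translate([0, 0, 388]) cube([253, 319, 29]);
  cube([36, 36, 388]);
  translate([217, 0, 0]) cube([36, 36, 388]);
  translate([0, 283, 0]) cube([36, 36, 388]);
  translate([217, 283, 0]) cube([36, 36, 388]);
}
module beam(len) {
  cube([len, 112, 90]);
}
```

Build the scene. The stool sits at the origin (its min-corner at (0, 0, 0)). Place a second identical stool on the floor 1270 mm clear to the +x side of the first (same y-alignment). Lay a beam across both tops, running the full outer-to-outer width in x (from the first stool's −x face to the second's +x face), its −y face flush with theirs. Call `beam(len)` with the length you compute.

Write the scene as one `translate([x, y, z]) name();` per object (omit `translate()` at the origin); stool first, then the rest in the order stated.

stool();
translate([1523, 0, 0]) stool();
translate([0, 0, 417]) beam(1776);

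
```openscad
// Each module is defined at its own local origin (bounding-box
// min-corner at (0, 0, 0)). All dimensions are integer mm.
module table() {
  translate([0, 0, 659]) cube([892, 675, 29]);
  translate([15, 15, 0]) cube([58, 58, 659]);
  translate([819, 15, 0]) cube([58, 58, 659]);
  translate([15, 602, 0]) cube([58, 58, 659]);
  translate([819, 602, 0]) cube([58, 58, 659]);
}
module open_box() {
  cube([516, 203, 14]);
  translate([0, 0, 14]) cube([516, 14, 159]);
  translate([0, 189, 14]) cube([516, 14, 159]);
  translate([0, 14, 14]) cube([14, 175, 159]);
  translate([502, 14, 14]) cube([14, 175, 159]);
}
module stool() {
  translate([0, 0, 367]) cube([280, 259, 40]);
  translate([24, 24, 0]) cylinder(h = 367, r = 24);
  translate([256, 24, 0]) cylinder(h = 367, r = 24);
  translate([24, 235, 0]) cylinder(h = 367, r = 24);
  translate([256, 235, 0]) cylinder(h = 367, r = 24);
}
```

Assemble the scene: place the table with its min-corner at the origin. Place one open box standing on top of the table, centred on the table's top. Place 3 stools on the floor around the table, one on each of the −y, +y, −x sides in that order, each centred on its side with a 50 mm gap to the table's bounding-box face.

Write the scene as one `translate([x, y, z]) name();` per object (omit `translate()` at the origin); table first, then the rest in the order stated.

table();
translate([188, 236, 688]) open_box();
translate([306, -309, 0]) stool();
translate([306, 725, 0]) stool();
translate([-330, 208, 0]) stool();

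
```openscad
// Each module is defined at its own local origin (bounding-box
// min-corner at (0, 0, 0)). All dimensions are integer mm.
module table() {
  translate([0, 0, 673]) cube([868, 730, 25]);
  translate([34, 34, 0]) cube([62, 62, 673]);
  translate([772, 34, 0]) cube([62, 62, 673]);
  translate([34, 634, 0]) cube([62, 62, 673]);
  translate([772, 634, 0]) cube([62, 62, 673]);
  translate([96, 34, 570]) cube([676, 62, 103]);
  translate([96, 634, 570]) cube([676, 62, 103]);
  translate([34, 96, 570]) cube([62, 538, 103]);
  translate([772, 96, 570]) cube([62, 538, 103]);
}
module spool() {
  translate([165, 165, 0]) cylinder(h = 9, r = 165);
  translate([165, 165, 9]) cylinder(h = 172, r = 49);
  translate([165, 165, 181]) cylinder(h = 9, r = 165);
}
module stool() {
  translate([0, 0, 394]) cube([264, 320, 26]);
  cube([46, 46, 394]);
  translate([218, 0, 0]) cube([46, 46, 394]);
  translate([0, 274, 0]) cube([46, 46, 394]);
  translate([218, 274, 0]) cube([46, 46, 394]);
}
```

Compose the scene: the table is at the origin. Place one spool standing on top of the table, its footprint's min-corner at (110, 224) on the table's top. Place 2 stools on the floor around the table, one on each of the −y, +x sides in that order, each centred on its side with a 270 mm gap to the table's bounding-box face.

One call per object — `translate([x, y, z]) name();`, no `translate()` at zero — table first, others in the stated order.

table();
translate([110, 224, 698]) spool();
translate([302, -590, 0]) stool();
translate([1138, 205, 0]) stool();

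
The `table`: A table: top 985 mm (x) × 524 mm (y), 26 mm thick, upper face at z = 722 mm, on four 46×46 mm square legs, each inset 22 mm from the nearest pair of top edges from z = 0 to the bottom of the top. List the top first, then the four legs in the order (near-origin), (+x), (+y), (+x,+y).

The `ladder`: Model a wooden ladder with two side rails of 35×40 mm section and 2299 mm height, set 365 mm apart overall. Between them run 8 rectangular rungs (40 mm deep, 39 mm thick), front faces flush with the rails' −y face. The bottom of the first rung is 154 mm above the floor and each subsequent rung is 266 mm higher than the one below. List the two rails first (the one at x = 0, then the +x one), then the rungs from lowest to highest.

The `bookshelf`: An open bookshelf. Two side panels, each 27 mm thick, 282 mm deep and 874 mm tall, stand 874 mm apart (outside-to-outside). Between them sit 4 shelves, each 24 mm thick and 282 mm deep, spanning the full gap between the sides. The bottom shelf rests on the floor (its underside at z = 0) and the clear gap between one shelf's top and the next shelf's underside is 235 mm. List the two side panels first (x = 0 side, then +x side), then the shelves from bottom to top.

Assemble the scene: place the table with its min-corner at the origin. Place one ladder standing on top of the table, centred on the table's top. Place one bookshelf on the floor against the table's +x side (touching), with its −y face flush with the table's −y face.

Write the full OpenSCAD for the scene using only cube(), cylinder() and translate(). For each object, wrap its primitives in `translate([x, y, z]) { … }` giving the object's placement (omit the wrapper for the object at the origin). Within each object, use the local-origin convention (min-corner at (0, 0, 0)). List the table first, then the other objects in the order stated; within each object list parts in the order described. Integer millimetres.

translate([0, 0, 696]) cube([985, 524, 26]);
translate([22, 22, 0]) cube([46, 46, 696]);
translate([917, 22, 0]) cube([46, 46, 696]);
translate([22, 456, 0]) cube([46, 46, 696]);
translate([917, 456, 0]) cube([46, 46, 696]);
translate([310, 242, 722]) {
  cube([35, 40, 2299]);
  translate([330, 0, 0]) cube([35, 40, 2299]);
  translate([35, 0, 154]) cube([295, 40, 39]);
  translate([35, 0, 420]) cube([295, 40, 39]);
  translate([35, 0, 686]) cube([295, 40, 39]);
  translate([35, 0, 952]) cube([295, 40, 39]);
  translate([35, 0, 1218]) cube([295, 40, 39]);
  translate([35, 0, 1484]) cube([295, 40, 39]);
  translate([35, 0, 1750]) cube([295, 40, 39]);
  translate([35, 0, 2016]) cube([295, 40, 39]);
}
translate([985, 0, 0]) {
  cube([27, 282, 874]);
  translate([847, 0, 0]) cube([27, 282, 874]);
  translate([27, 0, 0]) cube([820, 282, 24]);
  translate([27, 0, 259]) cube([820, 282, 24]);
  translate([27, 0, 518]) cube([820, 282, 24]);
  translate([27, 0, 777]) cube([820, 282, 24]);
}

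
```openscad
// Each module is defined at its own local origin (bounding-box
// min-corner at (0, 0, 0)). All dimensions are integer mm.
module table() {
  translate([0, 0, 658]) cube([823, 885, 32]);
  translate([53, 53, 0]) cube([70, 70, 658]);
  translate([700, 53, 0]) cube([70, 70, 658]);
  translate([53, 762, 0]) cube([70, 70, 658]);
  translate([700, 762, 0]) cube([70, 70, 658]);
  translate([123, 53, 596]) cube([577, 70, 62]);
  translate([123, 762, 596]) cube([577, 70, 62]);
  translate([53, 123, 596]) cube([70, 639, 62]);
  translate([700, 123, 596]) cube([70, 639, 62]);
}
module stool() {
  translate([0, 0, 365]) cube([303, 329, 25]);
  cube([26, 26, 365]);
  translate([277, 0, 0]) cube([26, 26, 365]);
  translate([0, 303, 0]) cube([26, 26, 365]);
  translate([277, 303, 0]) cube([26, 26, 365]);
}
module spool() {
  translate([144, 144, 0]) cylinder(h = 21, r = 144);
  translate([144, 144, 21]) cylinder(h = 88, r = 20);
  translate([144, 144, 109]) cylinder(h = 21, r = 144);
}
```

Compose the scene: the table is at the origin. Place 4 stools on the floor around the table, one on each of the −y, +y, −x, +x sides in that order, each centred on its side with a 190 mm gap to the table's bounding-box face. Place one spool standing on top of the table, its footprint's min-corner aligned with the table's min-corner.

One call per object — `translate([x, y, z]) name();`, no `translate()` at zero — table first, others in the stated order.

table();
translate([260, -519, 0]) stool();
translate([260, 1075, 0]) stool();
translate([-493, 278, 0]) stool();
translate([1013, 278, 0]) stool();
translate([0, 0, 690]) spool();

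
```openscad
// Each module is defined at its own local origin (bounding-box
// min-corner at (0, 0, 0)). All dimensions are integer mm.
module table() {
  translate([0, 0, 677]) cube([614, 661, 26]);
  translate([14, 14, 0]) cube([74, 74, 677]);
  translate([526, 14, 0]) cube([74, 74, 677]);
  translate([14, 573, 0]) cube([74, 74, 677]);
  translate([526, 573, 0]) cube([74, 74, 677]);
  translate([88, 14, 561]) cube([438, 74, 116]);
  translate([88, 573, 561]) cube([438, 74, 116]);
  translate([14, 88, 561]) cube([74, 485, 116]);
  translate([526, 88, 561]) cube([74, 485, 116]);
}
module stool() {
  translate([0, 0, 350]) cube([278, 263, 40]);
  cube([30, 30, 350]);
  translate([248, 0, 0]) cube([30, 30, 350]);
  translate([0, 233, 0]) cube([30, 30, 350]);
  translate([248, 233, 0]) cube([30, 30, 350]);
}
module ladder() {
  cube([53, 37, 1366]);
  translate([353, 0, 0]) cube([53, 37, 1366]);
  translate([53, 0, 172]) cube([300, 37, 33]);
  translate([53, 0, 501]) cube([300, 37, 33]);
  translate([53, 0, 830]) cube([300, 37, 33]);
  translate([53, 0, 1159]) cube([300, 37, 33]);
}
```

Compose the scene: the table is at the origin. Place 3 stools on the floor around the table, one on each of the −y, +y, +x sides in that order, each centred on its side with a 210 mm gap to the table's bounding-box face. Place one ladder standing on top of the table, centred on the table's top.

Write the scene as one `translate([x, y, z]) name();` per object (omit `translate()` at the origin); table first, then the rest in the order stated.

table();
translate([168, -473, 0]) stool();
translate([168, 871, 0]) stool();
translate([824, 199, 0]) stool();
translate([104, 312, 703]) ladder();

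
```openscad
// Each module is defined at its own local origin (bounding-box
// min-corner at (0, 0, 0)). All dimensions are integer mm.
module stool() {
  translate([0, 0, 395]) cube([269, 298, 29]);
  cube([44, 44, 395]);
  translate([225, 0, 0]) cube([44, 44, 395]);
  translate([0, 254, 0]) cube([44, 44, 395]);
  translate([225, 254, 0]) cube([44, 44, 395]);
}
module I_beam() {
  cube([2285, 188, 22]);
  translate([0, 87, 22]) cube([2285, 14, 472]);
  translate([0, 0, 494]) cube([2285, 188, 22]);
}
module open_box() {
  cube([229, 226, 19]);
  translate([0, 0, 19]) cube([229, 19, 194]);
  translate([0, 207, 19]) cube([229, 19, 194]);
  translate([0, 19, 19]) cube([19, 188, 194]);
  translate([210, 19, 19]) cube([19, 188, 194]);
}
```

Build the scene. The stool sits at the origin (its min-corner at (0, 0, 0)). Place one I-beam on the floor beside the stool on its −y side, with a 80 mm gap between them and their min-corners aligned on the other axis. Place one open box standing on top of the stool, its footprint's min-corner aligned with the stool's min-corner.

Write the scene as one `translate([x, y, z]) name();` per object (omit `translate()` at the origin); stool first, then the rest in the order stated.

stool();
translate([0, -268, 0]) I_beam();
translate([0, 0, 424]) open_box();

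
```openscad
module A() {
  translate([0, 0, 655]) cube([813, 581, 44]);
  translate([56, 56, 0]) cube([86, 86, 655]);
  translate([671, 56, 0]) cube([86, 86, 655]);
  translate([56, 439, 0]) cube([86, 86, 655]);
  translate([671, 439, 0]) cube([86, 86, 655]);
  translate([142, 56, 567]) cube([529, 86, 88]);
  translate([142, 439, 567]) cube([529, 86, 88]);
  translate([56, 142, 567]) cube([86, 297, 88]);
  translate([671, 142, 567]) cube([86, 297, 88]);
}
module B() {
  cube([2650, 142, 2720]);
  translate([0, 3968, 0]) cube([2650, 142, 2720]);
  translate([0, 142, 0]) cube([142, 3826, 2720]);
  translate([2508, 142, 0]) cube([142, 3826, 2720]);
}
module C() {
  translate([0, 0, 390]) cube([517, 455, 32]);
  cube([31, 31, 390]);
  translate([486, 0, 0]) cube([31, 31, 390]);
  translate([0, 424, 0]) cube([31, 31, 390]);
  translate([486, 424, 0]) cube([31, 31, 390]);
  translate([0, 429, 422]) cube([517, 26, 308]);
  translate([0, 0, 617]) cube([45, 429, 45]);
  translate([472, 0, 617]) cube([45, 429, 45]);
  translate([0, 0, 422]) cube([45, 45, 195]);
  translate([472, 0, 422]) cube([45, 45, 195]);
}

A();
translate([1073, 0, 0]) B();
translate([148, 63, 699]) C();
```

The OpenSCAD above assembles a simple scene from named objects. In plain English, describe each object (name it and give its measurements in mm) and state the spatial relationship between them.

A is a rectangular dining table. The top is 813×581×44 mm with its upper surface at z = 699 mm. It stands on four 86×86 mm square legs, each inset 56 mm from the nearest pair of top edges, running from the floor to the underside of the top. Four apron rails, 86 mm thick and 88 mm tall, run between adjacent legs with their top edges flush with the underside of the top and their outer faces flush with the legs' outer faces.

B is the wall frame of a small rectangular building: four walls, each 2720 mm tall and 142 mm thick, enclosing a footprint 2650 mm (x) by 4110 mm (y) outside-to-outside, with no floor or roof. The front and back walls (the −y and +y sides) span the full width; the two side walls fit between them.

C is a chair: 517×455 mm seat, 32 mm thick, top at z = 422 mm, on four 31 mm square corner legs flush with the seat edges. A 26 mm thick backrest slab spans the full seat width, extending 308 mm above the seat top, its back face flush with the seat's +y edge. Two armrests of 45×45 mm section run along each side from the seat's front edge to the front of the backrest, top faces 240 mm above the seat top and outer faces flush with the seat's x-edges; a 45×45 mm post under the front of each armrest stands on the seat at the front corner.

The house frame is on the floor beside the table on its +x side. The chair is on top of the table, centred.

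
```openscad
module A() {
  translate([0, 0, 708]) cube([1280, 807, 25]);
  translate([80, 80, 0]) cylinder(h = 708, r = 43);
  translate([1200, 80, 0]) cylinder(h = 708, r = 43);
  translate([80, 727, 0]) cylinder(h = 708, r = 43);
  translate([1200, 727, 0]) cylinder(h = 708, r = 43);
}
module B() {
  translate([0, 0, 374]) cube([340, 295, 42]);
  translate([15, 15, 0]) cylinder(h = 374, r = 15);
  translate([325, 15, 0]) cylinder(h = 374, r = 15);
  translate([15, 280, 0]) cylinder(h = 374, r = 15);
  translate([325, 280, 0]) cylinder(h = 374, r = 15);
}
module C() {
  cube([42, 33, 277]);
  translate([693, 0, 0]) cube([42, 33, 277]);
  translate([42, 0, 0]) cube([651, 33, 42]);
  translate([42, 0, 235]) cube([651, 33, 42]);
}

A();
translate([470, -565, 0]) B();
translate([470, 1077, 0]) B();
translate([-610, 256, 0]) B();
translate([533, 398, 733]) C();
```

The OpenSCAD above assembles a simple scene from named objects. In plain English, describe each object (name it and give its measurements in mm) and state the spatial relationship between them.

A is a table with a 1280×807 mm rectangular top, 25 mm thick, top surface at z = 733 mm, supported by four round legs of 86 mm diameter, each leg's bounding box inset 37 mm from the nearest pair of top edges, running from the floor.

B is a four-legged stool. The seat is a 340×295×42 mm slab whose top surface is at z = 416 mm; four round legs, each 30 mm in diameter, run from the floor (z = 0) to the underside of the seat, each leg's axis is inset half a diameter from the nearest pair of seat edges (so the leg's bounding box is flush with the corner).

C is a rectangular picture frame lying in the x–z plane (depth along y). The opening is 651 mm wide (x) by 193 mm tall (z), surrounded by a border 42 mm wide on all four sides. The frame is 33 mm deep and is made of two full-height vertical stiles with two horizontal rails fitted between them.

Three stools sit around the table at the −y, +y, −x sides. The picture frame is on top of the table.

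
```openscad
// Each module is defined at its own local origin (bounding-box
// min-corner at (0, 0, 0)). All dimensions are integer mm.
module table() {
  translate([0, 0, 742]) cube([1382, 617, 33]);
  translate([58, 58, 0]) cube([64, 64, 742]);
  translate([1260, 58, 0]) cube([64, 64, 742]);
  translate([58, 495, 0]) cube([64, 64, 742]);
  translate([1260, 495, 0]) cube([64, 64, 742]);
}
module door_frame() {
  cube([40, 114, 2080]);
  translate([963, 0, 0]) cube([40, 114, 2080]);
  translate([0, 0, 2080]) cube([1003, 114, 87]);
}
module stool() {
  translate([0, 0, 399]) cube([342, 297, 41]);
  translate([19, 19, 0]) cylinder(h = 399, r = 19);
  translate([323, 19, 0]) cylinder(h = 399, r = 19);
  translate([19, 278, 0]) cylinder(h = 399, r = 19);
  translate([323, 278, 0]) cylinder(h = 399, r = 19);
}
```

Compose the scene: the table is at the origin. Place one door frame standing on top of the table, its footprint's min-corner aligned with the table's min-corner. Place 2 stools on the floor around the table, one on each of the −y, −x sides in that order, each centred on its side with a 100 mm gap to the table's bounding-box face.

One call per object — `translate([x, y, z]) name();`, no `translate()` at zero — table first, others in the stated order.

table();
translate([0, 0, 775]) door_frame();
translate([520, -397, 0]) stool();
translate([-442, 160, 0]) stool();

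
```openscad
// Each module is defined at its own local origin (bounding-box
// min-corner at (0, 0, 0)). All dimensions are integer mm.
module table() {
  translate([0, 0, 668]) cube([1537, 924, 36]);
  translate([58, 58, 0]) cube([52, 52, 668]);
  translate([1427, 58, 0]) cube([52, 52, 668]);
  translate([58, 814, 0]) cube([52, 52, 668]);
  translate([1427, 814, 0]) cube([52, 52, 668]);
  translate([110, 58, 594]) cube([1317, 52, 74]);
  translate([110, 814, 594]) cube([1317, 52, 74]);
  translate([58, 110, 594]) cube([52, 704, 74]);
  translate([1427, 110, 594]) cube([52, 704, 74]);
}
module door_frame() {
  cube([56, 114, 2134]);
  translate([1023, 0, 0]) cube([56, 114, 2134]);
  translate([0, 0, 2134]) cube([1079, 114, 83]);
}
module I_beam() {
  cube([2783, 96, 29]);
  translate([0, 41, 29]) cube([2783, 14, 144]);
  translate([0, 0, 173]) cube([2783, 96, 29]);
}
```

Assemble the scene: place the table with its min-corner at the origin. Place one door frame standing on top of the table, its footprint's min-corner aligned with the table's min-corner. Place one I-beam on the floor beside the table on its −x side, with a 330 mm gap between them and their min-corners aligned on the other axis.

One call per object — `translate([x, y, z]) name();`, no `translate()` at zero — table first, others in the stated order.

table();
translate([0, 0, 704]) door_frame();
translate([-3113, 0, 0]) I_beam();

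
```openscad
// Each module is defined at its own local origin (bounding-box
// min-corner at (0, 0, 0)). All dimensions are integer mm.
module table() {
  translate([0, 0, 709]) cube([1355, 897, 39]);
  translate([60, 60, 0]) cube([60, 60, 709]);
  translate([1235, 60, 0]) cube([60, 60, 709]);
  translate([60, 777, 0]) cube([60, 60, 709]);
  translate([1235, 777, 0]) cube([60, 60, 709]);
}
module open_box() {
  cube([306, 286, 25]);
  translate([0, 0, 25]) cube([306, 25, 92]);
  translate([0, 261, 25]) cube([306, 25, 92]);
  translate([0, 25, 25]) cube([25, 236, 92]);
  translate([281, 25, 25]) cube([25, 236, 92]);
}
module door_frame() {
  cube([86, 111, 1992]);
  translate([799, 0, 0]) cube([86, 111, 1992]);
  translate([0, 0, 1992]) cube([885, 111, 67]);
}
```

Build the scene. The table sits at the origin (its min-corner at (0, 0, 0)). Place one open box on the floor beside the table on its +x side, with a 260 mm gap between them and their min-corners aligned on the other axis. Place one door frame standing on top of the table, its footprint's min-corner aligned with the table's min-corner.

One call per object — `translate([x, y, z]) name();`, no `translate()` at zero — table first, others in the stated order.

table();
translate([1615, 0, 0]) open_box();
translate([0, 0, 748]) door_frame();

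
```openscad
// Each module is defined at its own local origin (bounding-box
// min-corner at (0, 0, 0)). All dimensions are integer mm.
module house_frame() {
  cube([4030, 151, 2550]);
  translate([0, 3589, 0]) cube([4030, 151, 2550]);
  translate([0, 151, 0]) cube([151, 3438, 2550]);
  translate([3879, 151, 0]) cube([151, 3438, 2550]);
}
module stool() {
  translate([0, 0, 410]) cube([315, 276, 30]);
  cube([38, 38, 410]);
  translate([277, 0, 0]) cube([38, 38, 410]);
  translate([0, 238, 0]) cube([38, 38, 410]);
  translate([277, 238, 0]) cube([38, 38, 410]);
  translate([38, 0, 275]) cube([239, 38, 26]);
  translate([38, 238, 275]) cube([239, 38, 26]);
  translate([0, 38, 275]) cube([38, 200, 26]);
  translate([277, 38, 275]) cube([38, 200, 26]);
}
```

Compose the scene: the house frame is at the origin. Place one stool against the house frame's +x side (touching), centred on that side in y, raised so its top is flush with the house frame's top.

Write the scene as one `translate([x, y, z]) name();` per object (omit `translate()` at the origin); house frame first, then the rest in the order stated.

house_frame();
translate([4030, 1732, 2110]) stool();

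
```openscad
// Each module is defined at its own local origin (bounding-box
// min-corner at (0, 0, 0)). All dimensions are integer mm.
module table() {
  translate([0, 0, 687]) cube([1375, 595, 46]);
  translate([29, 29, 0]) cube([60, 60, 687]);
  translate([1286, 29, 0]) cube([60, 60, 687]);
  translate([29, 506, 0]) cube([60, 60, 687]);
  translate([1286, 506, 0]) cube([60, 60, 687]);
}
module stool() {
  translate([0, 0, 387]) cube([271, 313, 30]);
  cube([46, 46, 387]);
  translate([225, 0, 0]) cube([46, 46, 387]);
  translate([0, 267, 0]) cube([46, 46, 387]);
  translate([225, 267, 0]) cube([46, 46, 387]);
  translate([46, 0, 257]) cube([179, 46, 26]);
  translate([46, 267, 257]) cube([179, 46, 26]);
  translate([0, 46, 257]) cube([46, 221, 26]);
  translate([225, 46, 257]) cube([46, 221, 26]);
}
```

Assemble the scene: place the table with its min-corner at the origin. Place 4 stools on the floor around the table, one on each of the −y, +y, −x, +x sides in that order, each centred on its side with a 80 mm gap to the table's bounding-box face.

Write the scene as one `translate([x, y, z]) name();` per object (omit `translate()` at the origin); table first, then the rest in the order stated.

table();
translate([552, -393, 0]) stool();
translate([552, 675, 0]) stool();
translate([-351, 141, 0]) stool();
translate([1455, 141, 0]) stool();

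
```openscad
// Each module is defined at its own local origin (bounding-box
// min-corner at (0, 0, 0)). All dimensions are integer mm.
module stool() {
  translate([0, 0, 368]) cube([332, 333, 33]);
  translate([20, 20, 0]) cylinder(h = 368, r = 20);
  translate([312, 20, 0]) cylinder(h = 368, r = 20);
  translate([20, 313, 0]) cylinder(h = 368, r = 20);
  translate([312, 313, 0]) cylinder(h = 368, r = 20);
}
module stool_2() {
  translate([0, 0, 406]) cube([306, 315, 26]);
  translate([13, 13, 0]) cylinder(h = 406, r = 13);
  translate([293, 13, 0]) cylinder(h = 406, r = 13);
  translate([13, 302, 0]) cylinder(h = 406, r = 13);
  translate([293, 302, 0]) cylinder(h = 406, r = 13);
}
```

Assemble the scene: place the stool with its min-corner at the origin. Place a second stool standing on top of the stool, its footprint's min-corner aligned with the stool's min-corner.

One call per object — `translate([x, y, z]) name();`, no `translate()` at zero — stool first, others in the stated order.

stool();
translate([0, 0, 401]) stool_2();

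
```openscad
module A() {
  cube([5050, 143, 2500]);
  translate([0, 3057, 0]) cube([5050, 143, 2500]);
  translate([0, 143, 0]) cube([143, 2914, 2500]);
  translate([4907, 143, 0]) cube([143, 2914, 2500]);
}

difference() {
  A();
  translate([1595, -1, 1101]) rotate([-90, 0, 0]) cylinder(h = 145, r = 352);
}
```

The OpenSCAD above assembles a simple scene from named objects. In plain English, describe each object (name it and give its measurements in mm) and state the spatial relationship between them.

A is the wall frame of a small rectangular building: four walls, each 2500 mm tall and 143 mm thick, enclosing a footprint 5050 mm (x) by 3200 mm (y) outside-to-outside, with no floor or roof. The front and back walls (the −y and +y sides) span the full width; the two side walls fit between them.

The house frame has a circular hole of radius 352 mm through its front wall, centred at (x = 1595, z = 1101).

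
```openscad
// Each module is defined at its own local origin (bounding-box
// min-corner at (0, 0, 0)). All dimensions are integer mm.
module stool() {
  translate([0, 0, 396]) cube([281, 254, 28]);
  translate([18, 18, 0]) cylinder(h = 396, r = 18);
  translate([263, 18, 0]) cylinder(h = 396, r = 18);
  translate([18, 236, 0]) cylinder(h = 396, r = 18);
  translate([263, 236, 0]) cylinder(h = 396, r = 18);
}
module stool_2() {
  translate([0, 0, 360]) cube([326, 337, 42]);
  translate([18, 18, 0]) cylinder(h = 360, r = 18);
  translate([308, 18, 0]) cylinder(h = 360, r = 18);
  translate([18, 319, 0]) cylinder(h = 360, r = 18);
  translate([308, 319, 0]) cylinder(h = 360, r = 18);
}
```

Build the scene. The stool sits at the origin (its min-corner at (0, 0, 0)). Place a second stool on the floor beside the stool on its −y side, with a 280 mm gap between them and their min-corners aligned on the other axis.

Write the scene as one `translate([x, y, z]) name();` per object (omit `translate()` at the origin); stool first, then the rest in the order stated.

stool();
translate([0, -617, 0]) stool_2();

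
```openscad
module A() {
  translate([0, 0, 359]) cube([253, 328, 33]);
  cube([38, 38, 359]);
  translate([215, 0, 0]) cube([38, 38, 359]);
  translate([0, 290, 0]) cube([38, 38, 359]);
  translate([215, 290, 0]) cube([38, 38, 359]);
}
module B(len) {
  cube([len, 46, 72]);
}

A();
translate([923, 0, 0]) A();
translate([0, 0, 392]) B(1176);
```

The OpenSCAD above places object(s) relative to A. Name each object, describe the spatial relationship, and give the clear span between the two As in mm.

Second stool starts at x = 923; first ends at x = 253; clear span = 923 − 253 = 670 mm.

A is a stool. B is a beam. A beam spans the tops of two stools. The clear span between the two stools is 670 mm.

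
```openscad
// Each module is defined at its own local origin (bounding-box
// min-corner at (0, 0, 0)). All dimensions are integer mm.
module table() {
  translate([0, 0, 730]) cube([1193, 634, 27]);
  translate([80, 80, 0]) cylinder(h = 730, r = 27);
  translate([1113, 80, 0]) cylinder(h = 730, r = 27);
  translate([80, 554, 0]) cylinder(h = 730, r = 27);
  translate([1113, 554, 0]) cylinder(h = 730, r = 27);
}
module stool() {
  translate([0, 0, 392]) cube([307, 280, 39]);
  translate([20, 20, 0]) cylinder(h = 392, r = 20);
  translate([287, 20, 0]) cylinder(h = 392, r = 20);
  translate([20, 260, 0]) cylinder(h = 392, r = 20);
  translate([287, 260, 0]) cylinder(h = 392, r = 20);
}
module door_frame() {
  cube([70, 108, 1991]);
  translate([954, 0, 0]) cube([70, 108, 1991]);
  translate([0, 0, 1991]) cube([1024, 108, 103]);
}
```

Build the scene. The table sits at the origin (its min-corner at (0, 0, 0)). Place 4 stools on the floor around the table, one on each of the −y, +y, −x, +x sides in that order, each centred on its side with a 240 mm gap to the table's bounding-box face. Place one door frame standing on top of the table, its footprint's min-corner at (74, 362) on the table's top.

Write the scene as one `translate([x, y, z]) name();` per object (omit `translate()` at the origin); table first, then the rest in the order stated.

table();
translate([443, -520, 0]) stool();
translate([443, 874, 0]) stool();
translate([-547, 177, 0]) stool();
translate([1433, 177, 0]) stool();
translate([74, 362, 757]) door_frame();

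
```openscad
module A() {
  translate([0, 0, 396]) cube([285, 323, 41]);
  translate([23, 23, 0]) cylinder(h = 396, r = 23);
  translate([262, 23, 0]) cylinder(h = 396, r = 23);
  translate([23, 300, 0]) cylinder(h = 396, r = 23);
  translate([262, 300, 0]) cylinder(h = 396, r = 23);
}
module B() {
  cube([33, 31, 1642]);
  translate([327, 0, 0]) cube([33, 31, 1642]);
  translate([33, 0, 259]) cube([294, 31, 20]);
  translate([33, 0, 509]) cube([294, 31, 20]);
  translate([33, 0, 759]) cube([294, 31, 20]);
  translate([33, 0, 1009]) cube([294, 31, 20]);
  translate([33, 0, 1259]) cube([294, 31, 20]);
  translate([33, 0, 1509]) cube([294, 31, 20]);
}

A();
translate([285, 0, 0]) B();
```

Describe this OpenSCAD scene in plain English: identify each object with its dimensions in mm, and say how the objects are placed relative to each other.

A is a four-legged stool. The seat is a 285×323×41 mm slab whose top surface is at z = 437 mm; four round legs, each 46 mm in diameter, run from the floor (z = 0) to the underside of the seat, each leg's axis is inset half a diameter from the nearest pair of seat edges (so the leg's bounding box is flush with the corner).

B is a wooden ladder with two side rails of 33×31 mm section and 1642 mm height, set 360 mm apart overall. Between them run 6 rectangular rungs (31 mm deep, 20 mm thick), front faces flush with the rails' −y face. The bottom of the first rung is 259 mm above the floor and each subsequent rung is 250 mm higher than the one below.

The ladder is against the stool's +x side, with their −y faces flush.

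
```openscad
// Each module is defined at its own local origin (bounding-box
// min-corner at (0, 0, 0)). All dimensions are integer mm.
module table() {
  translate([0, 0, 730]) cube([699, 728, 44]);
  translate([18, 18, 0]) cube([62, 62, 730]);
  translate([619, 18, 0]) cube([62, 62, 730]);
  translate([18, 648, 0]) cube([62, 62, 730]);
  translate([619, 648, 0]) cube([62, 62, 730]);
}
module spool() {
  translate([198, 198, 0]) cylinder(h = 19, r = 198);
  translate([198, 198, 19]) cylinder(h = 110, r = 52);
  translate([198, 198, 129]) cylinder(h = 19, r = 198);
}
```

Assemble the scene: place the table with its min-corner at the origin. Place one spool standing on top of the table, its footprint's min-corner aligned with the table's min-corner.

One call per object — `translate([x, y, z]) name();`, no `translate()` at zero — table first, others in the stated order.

table();
translate([0, 0, 774]) spool();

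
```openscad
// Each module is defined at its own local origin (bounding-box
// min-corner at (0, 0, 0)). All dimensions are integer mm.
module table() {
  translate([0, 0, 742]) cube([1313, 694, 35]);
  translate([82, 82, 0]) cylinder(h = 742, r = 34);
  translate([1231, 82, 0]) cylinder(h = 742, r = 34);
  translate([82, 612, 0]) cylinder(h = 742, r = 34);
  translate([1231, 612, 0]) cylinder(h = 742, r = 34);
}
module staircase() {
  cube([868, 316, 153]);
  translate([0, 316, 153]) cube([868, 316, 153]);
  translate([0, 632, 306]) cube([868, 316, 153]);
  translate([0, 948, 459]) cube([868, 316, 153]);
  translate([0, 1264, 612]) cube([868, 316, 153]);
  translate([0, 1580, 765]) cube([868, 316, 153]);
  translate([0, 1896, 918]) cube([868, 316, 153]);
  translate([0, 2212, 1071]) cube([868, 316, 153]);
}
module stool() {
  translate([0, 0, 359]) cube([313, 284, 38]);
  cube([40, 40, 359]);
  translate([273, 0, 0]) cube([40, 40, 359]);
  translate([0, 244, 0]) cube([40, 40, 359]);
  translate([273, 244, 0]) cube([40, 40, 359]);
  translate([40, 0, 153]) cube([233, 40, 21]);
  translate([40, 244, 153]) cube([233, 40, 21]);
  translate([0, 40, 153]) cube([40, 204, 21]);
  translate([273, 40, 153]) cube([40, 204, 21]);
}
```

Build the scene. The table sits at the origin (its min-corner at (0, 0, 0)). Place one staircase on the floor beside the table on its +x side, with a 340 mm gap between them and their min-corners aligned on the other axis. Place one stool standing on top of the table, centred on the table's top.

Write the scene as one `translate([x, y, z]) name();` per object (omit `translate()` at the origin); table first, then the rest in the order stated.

table();
translate([1653, 0, 0]) staircase();
translate([500, 205, 777]) stool();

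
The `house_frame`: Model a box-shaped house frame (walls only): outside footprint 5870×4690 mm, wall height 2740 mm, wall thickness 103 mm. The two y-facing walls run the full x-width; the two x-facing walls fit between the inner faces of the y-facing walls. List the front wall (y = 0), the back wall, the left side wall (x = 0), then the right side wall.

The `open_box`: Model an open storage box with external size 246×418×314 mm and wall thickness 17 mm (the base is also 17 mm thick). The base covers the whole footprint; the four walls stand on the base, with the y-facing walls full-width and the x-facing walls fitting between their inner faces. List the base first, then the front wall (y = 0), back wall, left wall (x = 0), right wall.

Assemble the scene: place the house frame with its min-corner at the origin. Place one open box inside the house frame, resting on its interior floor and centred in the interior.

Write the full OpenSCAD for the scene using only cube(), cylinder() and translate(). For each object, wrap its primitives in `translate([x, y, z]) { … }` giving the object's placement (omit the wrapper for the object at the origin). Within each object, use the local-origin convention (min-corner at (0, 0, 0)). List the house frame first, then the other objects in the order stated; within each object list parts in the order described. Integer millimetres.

cube([5870, 103, 2740]);
translate([0, 4587, 0]) cube([5870, 103, 2740]);
translate([0, 103, 0]) cube([103, 4484, 2740]);
translate([5767, 103, 0]) cube([103, 4484, 2740]);
translate([2812, 2136, 0]) {
  cube([246, 418, 17]);
  translate([0, 0, 17]) cube([246, 17, 297]);
  translate([0, 401, 17]) cube([246, 17, 297]);
  translate([0, 17, 17]) cube([17, 384, 297]);
  translate([229, 17, 17]) cube([17, 384, 297]);
}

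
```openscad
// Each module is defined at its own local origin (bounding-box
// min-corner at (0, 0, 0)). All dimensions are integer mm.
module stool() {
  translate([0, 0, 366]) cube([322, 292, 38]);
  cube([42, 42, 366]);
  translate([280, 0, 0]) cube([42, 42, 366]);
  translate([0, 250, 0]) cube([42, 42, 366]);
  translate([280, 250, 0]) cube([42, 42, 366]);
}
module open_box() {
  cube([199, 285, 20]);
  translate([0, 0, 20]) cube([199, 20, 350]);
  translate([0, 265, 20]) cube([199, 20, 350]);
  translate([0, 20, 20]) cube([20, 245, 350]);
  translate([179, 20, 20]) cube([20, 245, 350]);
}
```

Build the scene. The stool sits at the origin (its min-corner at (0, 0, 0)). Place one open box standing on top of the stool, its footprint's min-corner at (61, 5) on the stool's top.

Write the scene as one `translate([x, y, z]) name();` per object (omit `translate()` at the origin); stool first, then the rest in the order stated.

stool();
translate([61, 5, 404]) open_box();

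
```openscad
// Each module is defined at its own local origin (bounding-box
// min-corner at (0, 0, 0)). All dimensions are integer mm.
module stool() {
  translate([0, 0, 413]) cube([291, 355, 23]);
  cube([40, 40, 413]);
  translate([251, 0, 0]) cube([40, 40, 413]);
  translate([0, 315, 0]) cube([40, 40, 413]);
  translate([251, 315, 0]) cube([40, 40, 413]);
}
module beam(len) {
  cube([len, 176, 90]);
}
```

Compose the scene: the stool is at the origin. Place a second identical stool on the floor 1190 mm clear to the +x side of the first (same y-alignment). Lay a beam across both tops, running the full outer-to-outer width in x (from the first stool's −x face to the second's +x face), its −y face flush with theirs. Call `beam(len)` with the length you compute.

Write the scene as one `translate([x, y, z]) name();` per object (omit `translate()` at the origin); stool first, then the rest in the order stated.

stool();
translate([1481, 0, 0]) stool();
translate([0, 0, 436]) beam(1772);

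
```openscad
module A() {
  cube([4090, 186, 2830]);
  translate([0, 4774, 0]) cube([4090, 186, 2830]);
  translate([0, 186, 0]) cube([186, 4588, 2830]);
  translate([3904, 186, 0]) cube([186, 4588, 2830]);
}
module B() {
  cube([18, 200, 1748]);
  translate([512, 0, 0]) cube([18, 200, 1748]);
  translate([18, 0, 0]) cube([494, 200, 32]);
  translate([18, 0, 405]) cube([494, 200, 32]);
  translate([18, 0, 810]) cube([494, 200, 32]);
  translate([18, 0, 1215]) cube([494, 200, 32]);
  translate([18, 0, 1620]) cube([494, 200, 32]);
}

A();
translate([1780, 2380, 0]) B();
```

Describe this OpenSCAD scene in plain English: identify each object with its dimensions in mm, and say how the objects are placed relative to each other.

A is a box-shaped house frame (walls only): outside footprint 4090×4960 mm, wall height 2830 mm, wall thickness 186 mm. The two y-facing walls run the full x-width; the two x-facing walls fit between the inner faces of the y-facing walls.

B is a bookshelf 530 mm wide overall, 200 mm deep and 1748 mm tall. The two sides are 18 mm thick vertical panels. 5 horizontal shelves of 32 mm thickness span between the inner faces of the sides; the lowest shelf sits on the floor and shelves are stacked with a clear vertical gap of 373 mm between each pair.

The bookshelf sits inside the house frame, centred.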